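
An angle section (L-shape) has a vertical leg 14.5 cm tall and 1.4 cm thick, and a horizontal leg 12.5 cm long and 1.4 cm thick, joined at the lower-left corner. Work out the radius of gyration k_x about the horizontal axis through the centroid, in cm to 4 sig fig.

k_x ≈ 4.531 cm

Decompose the section into non-overlapping parts with the origin at the bottom-left of its bounding rectangle.
Vertical leg: 1.4 × 14.5, A = 20.3 cm², y = 7.25 cm, Ī = 355.673 cm⁴.
Horizontal leg (remainder): 11.1 × 1.4, A = 15.54 cm², y = 0.7 cm, Ī = 2.5382 cm⁴.
Centroid: ȳ = ΣA·y / ΣA = 4.40996 cm.
Transfer each piece to the horizontal axis through the centroid using Ī + A·d² with d = y − 4.40996:
  vertical leg: d = 2.84004 cm → contributes +519.409 cm⁴
  horizontal leg (remainder): d = -3.70996 cm → contributes +216.428 cm⁴
Total I = 735.837 cm⁴.
Radius of gyration: k = √(I/A) = √(735.837 / 35.84) = 4.53113 cm.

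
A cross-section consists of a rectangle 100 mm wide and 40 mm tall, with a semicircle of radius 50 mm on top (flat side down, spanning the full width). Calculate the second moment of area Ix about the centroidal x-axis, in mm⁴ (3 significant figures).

Ix ≈ 4.59 × 10⁶ mm⁴

Break the section into simple shapes (no overlaps), measuring from the bottom-left corner of the bounding box.
Rectangular body: 100 × 40, A = 4 000 mm², y = 20 mm, Ī = 533 333 mm⁴.
Semicircular cap: semicircle r = 50, A = 3 927 mm², y = 61.221 mm, Ī = 685 981 mm⁴.
Centroid: ȳ = ΣA·y / ΣA = 40.421 mm.
Transfer each piece to the centroidal x-axis using Ī + A·d² with d = y − 40.421:
  rectangular body: d = -20.421 mm → contributes +2 201 321 mm⁴
  semicircular cap: d = 20.8 mm → contributes +2 384 980 mm⁴
Total I = 4 586 301 mm⁴.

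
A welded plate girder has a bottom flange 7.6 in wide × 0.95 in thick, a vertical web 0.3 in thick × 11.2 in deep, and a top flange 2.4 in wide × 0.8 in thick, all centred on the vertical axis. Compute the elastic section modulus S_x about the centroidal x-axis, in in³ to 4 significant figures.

Break the section into simple shapes (no overlaps), measuring from the bottom-left corner of the bounding box.
Bottom plate: 7.6 × 0.95, A = 7.22 in², y = 0.475 in, Ī = 0.543004 in⁴.
Web plate: 0.3 × 11.2, A = 3.36 in², y = 6.55 in, Ī = 35.1232 in⁴.
Top plate: 2.4 × 0.8, A = 1.92 in², y = 12.55 in, Ī = 0.1024 in⁴.
Centroid: ȳ = ΣA·y / ΣA = 3.96268 in.
Transfer each piece to the centroidal x-axis using Ī + A·d² with d = y − 3.96268:
  bottom plate: d = -3.48768 in → contributes +88.3664 in⁴
  web plate: d = 2.58732 in → contributes +57.6158 in⁴
  top plate: d = 8.58732 in → contributes +141.687 in⁴
Total I = 287.669 in⁴.
Extreme fibre distance c = 8.98732 in; S = I/c = 32.0084 in³.

S_x ≈ 32.01 in³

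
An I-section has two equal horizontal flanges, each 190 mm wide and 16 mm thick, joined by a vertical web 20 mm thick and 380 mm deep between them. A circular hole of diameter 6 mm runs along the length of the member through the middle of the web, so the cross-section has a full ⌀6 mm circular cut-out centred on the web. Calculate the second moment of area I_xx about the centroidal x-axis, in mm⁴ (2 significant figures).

Decompose the section into non-overlapping parts with the origin at the bottom-left of its bounding rectangle.
Bottom flange: 190 × 16, A = 3 040 mm², y = 8 mm, Ī = 64 853 mm⁴.
Web: 20 × 380, A = 7 600 mm², y = 206 mm, Ī = 91 453 333 mm⁴.
Top flange: 190 × 16, A = 3 040 mm², y = 404 mm, Ī = 64 853 mm⁴.
Hole (subtracted): ⌀6, A = 28.27 mm², y = 206 mm, Ī = 63.62 mm⁴.
By symmetry the centroid is at mid-height, ȳ = 206 mm.
Transfer each piece to the centroidal x-axis using Ī + A·d² with d = y − 206:
  bottom flange: d = -198 mm → contributes +119 245 013 mm⁴
  web: d = 0 mm → contributes +91 453 333 mm⁴
  top flange: d = 198 mm → contributes +119 245 013 mm⁴
  hole: d = 0 mm → contributes −63.62 mm⁴
Total I = 329 943 296 mm⁴.

I_xx ≈ 3.3 × 10⁸ mm⁴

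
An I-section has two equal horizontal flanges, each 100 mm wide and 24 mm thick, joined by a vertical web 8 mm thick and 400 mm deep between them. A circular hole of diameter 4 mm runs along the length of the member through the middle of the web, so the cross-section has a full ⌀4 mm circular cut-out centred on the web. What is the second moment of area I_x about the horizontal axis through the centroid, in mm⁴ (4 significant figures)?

Treat the section as a set of non-overlapping primitives; coordinates are from the bounding-box lower-left.
Bottom flange: 100 × 24, A = 2 400 mm², y = 12 mm, Ī = 115 200 mm⁴.
Web: 8 × 400, A = 3 200 mm², y = 224 mm, Ī = 42 666 667 mm⁴.
Top flange: 100 × 24, A = 2 400 mm², y = 436 mm, Ī = 115 200 mm⁴.
Hole (subtracted): ⌀4, A = 12.5664 mm², y = 224 mm, Ī = 12.5664 mm⁴.
By symmetry the centroid is at mid-height, ȳ = 224 mm.
Transfer each piece to the horizontal axis through the centroid using Ī + A·d² with d = y − 224:
  bottom flange: d = -212 mm → contributes +107 980 800 mm⁴
  web: d = 0 mm → contributes +42 666 667 mm⁴
  top flange: d = 212 mm → contributes +107 980 800 mm⁴
  hole: d = 0 mm → contributes −12.5664 mm⁴
Total I = 258 628 254 mm⁴.

I_x ≈ 2.586 × 10⁸ mm⁴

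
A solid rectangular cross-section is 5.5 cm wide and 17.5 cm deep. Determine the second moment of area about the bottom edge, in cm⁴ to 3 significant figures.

I_base ≈ 9830 cm⁴

The section: 5.5 × 17.5, A = 96.25 cm², y = 8.75 cm, Ī = 2456.4 cm⁴.
Transfer it to a horizontal axis along the bottom face using Ī + A·d² with d = y − 0:
  the section: d = 8.75 cm → contributes +9825.5 cm⁴
Total I = 9825.5 cm⁴.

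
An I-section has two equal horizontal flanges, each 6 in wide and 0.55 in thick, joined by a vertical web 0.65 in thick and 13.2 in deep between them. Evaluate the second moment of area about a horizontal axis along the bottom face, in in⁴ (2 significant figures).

Break the section into simple shapes (no overlaps), measuring from the bottom-left corner of the bounding box.
Bottom flange: 6 × 0.55, A = 3.3 in², y = 0.275 in, Ī = 0.08319 in⁴.
Web: 0.65 × 13.2, A = 8.58 in², y = 7.15 in, Ī = 124.6 in⁴.
Top flange: 6 × 0.55, A = 3.3 in², y = 14.03 in, Ī = 0.08319 in⁴.
Transfer each piece to the bottom edge using Ī + A·d² with d = y − 0:
  bottom flange: d = 0.275 in → contributes +0.3328 in⁴
  web: d = 7.15 in → contributes +563.2 in⁴
  top flange: d = 14.03 in → contributes +649.2 in⁴
Total I = 1 213 in⁴.

I_base ≈ 1200 in⁴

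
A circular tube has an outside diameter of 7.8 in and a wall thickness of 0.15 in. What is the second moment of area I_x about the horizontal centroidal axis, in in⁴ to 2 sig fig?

Treat the section as a set of non-overlapping primitives; coordinates are from the bounding-box lower-left.
Outer circle: ⌀7.8, A = 47.78 in², y = 3.9 in, Ī = 181.7 in⁴.
Bore (subtracted): ⌀7.5, A = 44.18 in², y = 3.9 in, Ī = 155.3 in⁴.
By symmetry the centroid is at mid-height, ȳ = 3.9 in.
All pieces are centred on the horizontal centroidal axis, so I = ΣĪ (holes subtracted) = 26.38 in⁴.

I_x ≈ 26 in⁴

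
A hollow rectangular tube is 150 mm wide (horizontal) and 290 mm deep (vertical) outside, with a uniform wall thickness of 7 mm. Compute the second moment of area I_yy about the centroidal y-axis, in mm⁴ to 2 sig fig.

Split into non-overlapping primitives; take the origin at the lower-left of the bounding box.
Outer rectangle: 150 × 290, A = 43 500 mm², x = 75 mm, Ī = 81 562 500 mm⁴.
Inner void (subtracted): 136 × 276, A = 37 536 mm², x = 75 mm, Ī = 57 855 488 mm⁴.
By symmetry the centroid is at mid-width, x̄ = 75 mm.
All pieces are centred on the centroidal y-axis, so I = ΣĪ (holes subtracted) = 23 707 012 mm⁴.

I_yy ≈ 2.4 × 10⁷ mm⁴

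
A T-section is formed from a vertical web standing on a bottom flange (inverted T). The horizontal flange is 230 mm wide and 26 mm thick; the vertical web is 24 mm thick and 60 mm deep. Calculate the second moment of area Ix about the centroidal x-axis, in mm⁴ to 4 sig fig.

Split into non-overlapping primitives; take the origin at the lower-left of the bounding box.
Flange: 230 × 26, A = 5 980 mm², y = 13 mm, Ī = 336 873 mm⁴.
Web: 24 × 60, A = 1 440 mm², y = 56 mm, Ī = 432 000 mm⁴.
Centroid: ȳ = ΣA·y / ΣA = 21.345 mm.
Transfer each piece to the centroidal x-axis using Ī + A·d² with d = y − 21.345:
  flange: d = -8.34501 mm → contributes +753 316 mm⁴
  web: d = 34.655 mm → contributes +2 161 394 mm⁴
Total I = 2 914 710 mm⁴.

Ix ≈ 2.915 × 10⁶ mm⁴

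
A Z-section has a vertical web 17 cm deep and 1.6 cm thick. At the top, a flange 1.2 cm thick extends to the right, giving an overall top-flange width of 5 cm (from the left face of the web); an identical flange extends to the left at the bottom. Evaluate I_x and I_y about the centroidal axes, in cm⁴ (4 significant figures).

Split into non-overlapping primitives; take the origin at the lower-left of the bounding box.
Web: 1.6 × 17, A = 27.2 cm², y = 8.5 cm, Ī = 655.067 cm⁴.
Top flange (beyond web): 3.4 × 1.2, A = 4.08 cm², y = 16.4 cm, Ī = 0.4896 cm⁴.
Bottom flange (beyond web): 3.4 × 1.2, A = 4.08 cm², y = 0.6 cm, Ī = 0.4896 cm⁴.
Centroid: ȳ = ΣA·y / ΣA = 8.5 cm.
Transfer each piece to the centroidal x-axis using Ī + A·d² with d = y − 8.5:
  web: d = 0 cm → contributes +655.067 cm⁴
  top flange (beyond web): d = 7.9 cm → contributes +255.122 cm⁴
  bottom flange (beyond web): d = -7.9 cm → contributes +255.122 cm⁴
Total I = 1165.31 cm⁴.
For the y-axis: x̄ = 4.2 cm.
Repeating about the centroidal y-axis gives I_y = 64.6635 cm⁴.

I_x ≈ 1165 cm⁴, I_y ≈ 64.66 cm⁴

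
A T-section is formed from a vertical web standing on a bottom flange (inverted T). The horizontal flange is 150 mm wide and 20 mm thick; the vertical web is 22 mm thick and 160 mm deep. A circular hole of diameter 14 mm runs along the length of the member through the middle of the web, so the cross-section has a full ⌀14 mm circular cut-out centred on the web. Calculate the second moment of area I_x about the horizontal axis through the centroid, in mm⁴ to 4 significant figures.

Break the section into simple shapes (no overlaps), measuring from the bottom-left corner of the bounding box.
Flange: 150 × 20, A = 3 000 mm², y = 10 mm, Ī = 100 000 mm⁴.
Web: 22 × 160, A = 3 520 mm², y = 100 mm, Ī = 7 509 333 mm⁴.
Hole (subtracted): ⌀14, A = 153.938 mm², y = 100 mm, Ī = 1885.74 mm⁴.
Centroid: ȳ = ΣA·y / ΣA = 57.5876 mm.
Transfer each piece to the horizontal axis through the centroid using Ī + A·d² with d = y − 57.5876:
  flange: d = -47.5876 mm → contributes +6 893 738 mm⁴
  web: d = 42.4124 mm → contributes +13 841 152 mm⁴
  hole: d = 42.4124 mm → contributes −278 791 mm⁴
Total I = 20 456 098 mm⁴.

I_x ≈ 2.046 × 10⁷ mm⁴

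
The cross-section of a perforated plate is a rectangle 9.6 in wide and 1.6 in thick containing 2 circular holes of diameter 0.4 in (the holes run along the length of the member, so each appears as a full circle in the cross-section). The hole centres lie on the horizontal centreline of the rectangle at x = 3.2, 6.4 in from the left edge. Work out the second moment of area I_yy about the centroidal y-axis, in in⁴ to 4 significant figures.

Treat the section as a set of non-overlapping primitives; coordinates are from the bounding-box lower-left.
Plate: 9.6 × 1.6, A = 15.36 in², x = 4.8 in, Ī = 117.965 in⁴.
Hole 1 (subtracted): ⌀0.4, A = 0.125664 in², x = 3.2 in, Ī = 0.00125664 in⁴.
Hole 2 (subtracted): ⌀0.4, A = 0.125664 in², x = 6.4 in, Ī = 0.00125664 in⁴.
By symmetry the centroid is at mid-width, x̄ = 4.8 in.
Transfer each piece to the centroidal y-axis using Ī + A·d² with d = x − 4.8:
  plate: d = 0 in → contributes +117.965 in⁴
  hole 1: d = -1.6 in → contributes −0.322956 in⁴
  hole 2: d = 1.6 in → contributes −0.322956 in⁴
Total I = 117.319 in⁴.

I_yy ≈ 117.3 in⁴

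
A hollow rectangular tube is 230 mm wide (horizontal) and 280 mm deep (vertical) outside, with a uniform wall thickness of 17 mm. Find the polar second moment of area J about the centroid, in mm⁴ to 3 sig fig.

Break the section into simple shapes (no overlaps), measuring from the bottom-left corner of the bounding box.
Outer rectangle: 230 × 280, A = 64 400 mm², y = 140 mm, Ī = 420 746 667 mm⁴.
Inner void (subtracted): 196 × 246, A = 48 216 mm², y = 140 mm, Ī = 243 153 288 mm⁴.
By symmetry the centroid is at mid-height, ȳ = 140 mm.
All pieces are centred on the centroidal x-axis, so I = ΣĪ (holes subtracted) = 177 593 379 mm⁴.
Repeating about the centroidal y-axis gives I_y = 129 541 179 mm⁴.
Polar second moment: J = I_x + I_y = 307 134 557 mm⁴.

J ≈ 3.07 × 10⁸ mm⁴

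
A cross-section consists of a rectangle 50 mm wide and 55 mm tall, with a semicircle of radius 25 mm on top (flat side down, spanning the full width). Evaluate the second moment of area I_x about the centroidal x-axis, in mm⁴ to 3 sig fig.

Decompose the section into non-overlapping parts with the origin at the bottom-left of its bounding rectangle.
Rectangular body: 50 × 55, A = 2 750 mm², y = 27.5 mm, Ī = 693 229 mm⁴.
Semicircular cap: semicircle r = 25, A = 981.75 mm², y = 65.61 mm, Ī = 42 874 mm⁴.
Centroid: ȳ = ΣA·y / ΣA = 37.526 mm.
Transfer each piece to the centroidal x-axis using Ī + A·d² with d = y − 37.526:
  rectangular body: d = -10.026 mm → contributes +969 664 mm⁴
  semicircular cap: d = 28.084 mm → contributes +817 204 mm⁴
Total I = 1 786 868 mm⁴.

I_x ≈ 1.79 × 10⁶ mm⁴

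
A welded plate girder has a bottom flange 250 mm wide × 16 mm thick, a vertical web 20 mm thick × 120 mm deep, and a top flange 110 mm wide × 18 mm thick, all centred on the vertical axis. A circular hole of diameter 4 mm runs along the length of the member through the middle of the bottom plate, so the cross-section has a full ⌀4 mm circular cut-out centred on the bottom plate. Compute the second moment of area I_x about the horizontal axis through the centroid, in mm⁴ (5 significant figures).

I_x ≈ 2.8721 × 10⁷ mm⁴

Decompose the section into non-overlapping parts with the origin at the bottom-left of its bounding rectangle.
Bottom plate: 250 × 16, A = 4 000 mm², y = 8 mm, Ī = 85333.33 mm⁴.
Web plate: 20 × 120, A = 2 400 mm², y = 76 mm, Ī = 2 880 000 mm⁴.
Top plate: 110 × 18, A = 1 980 mm², y = 145 mm, Ī = 53 460 mm⁴.
Hole (subtracted): ⌀4, A = 12.56637 mm², y = 8 mm, Ī = 12.56637 mm⁴.
Centroid: ȳ = ΣA·y / ΣA = 59.92273 mm.
Transfer each piece to the horizontal axis through the centroid using Ī + A·d² with d = y − 59.92273:
  bottom plate: d = -51.92273 mm → contributes +10 869 213 mm⁴
  web plate: d = 16.07727 mm → contributes +3 500 349 mm⁴
  top plate: d = 85.07727 mm → contributes +14 384 981 mm⁴
  hole: d = -51.92273 mm → contributes −33891.12 mm⁴
Total I = 28 720 651 mm⁴.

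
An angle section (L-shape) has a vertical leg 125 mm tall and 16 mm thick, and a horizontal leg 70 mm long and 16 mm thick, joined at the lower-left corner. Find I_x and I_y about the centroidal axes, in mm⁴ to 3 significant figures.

Split into non-overlapping primitives; take the origin at the lower-left of the bounding box.
Vertical leg: 16 × 125, A = 2 000 mm², y = 62.5 mm, Ī = 2 604 167 mm⁴.
Horizontal leg (remainder): 54 × 16, A = 864 mm², y = 8 mm, Ī = 18 432 mm⁴.
Centroid: ȳ = ΣA·y / ΣA = 46.059 mm.
Transfer each piece to the centroidal x-axis using Ī + A·d² with d = y − 46.059:
  vertical leg: d = 16.441 mm → contributes +3 144 802 mm⁴
  horizontal leg (remainder): d = -38.059 mm → contributes +1 269 903 mm⁴
Total I = 4 414 705 mm⁴.
For the y-axis: x̄ = 18.559 mm.
Repeating about the centroidal y-axis gives I_y = 991 725 mm⁴.

I_x ≈ 4.41 × 10⁶ mm⁴, I_y ≈ 9.92 × 10⁵ mm⁴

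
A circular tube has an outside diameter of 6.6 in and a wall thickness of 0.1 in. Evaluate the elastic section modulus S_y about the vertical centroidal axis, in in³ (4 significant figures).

Break the section into simple shapes (no overlaps), measuring from the bottom-left corner of the bounding box.
Outer circle: ⌀6.6, A = 34.2119 in², x = 3.3 in, Ī = 93.142 in⁴.
Bore (subtracted): ⌀6.4, A = 32.1699 in², x = 3.3 in, Ī = 82.355 in⁴.
By symmetry the centroid is at mid-width, x̄ = 3.3 in.
All pieces are centred on the vertical centroidal axis, so I = ΣĪ (holes subtracted) = 10.7871 in⁴.
Extreme fibre distance c = 3.3 in; S = I/c = 3.2688 in³.

S_y ≈ 3.269 in³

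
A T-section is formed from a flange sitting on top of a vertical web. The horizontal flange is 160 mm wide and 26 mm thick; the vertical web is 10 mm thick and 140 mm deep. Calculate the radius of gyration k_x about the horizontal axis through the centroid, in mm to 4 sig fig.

Break the section into simple shapes (no overlaps), measuring from the bottom-left corner of the bounding box.
Flange: 160 × 26, A = 4 160 mm², y = 153 mm, Ī = 234 347 mm⁴.
Web: 10 × 140, A = 1 400 mm², y = 70 mm, Ī = 2 286 667 mm⁴.
Centroid: ȳ = ΣA·y / ΣA = 132.101 mm.
Transfer each piece to the horizontal axis through the centroid using Ī + A·d² with d = y − 132.101:
  flange: d = 20.8993 mm → contributes +2 051 351 mm⁴
  web: d = -62.1007 mm → contributes +7 685 766 mm⁴
Total I = 9 737 117 mm⁴.
Radius of gyration: k = √(I/A) = √(9 737 117 / 5 560) = 41.8483 mm.

k_x ≈ 41.85 mm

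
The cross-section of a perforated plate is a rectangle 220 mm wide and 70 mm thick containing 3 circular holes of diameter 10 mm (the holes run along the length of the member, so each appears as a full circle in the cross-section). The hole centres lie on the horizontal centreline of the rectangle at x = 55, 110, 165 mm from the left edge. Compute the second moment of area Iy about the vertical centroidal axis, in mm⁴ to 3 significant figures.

Break the section into simple shapes (no overlaps), measuring from the bottom-left corner of the bounding box.
Plate: 220 × 70, A = 15 400 mm², x = 110 mm, Ī = 62 113 333 mm⁴.
Hole 1 (subtracted): ⌀10, A = 78.54 mm², x = 55 mm, Ī = 490.87 mm⁴.
Hole 2 (subtracted): ⌀10, A = 78.54 mm², x = 110 mm, Ī = 490.87 mm⁴.
Hole 3 (subtracted): ⌀10, A = 78.54 mm², x = 165 mm, Ī = 490.87 mm⁴.
By symmetry the centroid is at mid-width, x̄ = 110 mm.
Transfer each piece to the vertical centroidal axis using Ī + A·d² with d = x − 110:
  plate: d = 0 mm → contributes +62 113 333 mm⁴
  hole 1: d = -55 mm → contributes −238 074 mm⁴
  hole 2: d = 0 mm → contributes −490.87 mm⁴
  hole 3: d = 55 mm → contributes −238 074 mm⁴
Total I = 61 636 695 mm⁴.

Iy ≈ 6.16 × 10⁷ mm⁴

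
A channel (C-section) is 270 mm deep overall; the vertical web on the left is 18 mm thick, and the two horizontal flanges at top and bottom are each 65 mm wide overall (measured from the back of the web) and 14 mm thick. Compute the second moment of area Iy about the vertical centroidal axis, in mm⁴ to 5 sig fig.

Decompose the section into non-overlapping parts with the origin at the bottom-left of its bounding rectangle.
Web: 18 × 270, A = 4 860 mm², x = 9 mm, Ī = 131 220 mm⁴.
Top flange (beyond web): 47 × 14, A = 658 mm², x = 41.5 mm, Ī = 121126.8 mm⁴.
Bottom flange (beyond web): 47 × 14, A = 658 mm², x = 41.5 mm, Ī = 121126.8 mm⁴.
Centroid: x̄ = ΣA·x / ΣA = 15.92519 mm.
Transfer each piece to the vertical centroidal axis using Ī + A·d² with d = x − 15.92519:
  web: d = -6.925194 mm → contributes +364297.4 mm⁴
  top flange (beyond web): d = 25.57481 mm → contributes +551505.3 mm⁴
  bottom flange (beyond web): d = 25.57481 mm → contributes +551505.3 mm⁴
Total I = 1 467 308 mm⁴.

Iy ≈ 1.4673 × 10⁶ mm⁴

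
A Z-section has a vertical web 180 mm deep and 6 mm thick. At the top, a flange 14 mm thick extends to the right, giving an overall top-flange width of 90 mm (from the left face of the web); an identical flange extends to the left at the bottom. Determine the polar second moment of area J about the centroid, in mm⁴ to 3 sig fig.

J ≈ 2.53 × 10⁷ mm⁴

Split into non-overlapping primitives; take the origin at the lower-left of the bounding box.
Web: 6 × 180, A = 1 080 mm², y = 90 mm, Ī = 2 916 000 mm⁴.
Top flange (beyond web): 84 × 14, A = 1 176 mm², y = 173 mm, Ī = 19 208 mm⁴.
Bottom flange (beyond web): 84 × 14, A = 1 176 mm², y = 7 mm, Ī = 19 208 mm⁴.
Centroid: ȳ = ΣA·y / ΣA = 90 mm.
Transfer each piece to the centroidal x-axis using Ī + A·d² with d = y − 90:
  web: d = 0 mm → contributes +2 916 000 mm⁴
  top flange (beyond web): d = 83 mm → contributes +8 120 672 mm⁴
  bottom flange (beyond web): d = -83 mm → contributes +8 120 672 mm⁴
Total I = 19 157 344 mm⁴.
For the y-axis: x̄ = 87 mm.
Repeating about the centroidal y-axis gives I_y = 6 149 016 mm⁴.
Polar second moment: J = I_x + I_y = 25 306 360 mm⁴.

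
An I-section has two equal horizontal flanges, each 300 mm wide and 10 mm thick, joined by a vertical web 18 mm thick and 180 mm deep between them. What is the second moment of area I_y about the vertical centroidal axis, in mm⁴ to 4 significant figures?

Treat the section as a set of non-overlapping primitives; coordinates are from the bounding-box lower-left.
Bottom flange: 300 × 10, A = 3 000 mm², x = 150 mm, Ī = 22 500 000 mm⁴.
Web: 18 × 180, A = 3 240 mm², x = 150 mm, Ī = 87 480 mm⁴.
Top flange: 300 × 10, A = 3 000 mm², x = 150 mm, Ī = 22 500 000 mm⁴.
By symmetry the centroid is at mid-width, x̄ = 150 mm.
All pieces are centred on the vertical centroidal axis, so I = ΣĪ = 45 087 480 mm⁴.

I_y ≈ 4.509 × 10⁷ mm⁴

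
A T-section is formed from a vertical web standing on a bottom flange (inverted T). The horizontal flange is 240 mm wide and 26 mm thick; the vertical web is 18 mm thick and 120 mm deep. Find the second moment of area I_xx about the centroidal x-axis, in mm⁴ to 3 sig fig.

I_xx ≈ 1.15 × 10⁷ mm⁴

Decompose the section into non-overlapping parts with the origin at the bottom-left of its bounding rectangle.
Flange: 240 × 26, A = 6 240 mm², y = 13 mm, Ī = 351 520 mm⁴.
Web: 18 × 120, A = 2 160 mm², y = 86 mm, Ī = 2 592 000 mm⁴.
Centroid: ȳ = ΣA·y / ΣA = 31.771 mm.
Transfer each piece to the centroidal x-axis using Ī + A·d² with d = y − 31.771:
  flange: d = -18.771 mm → contributes +2 550 287 mm⁴
  web: d = 54.229 mm → contributes +8 943 994 mm⁴
Total I = 11 494 281 mm⁴.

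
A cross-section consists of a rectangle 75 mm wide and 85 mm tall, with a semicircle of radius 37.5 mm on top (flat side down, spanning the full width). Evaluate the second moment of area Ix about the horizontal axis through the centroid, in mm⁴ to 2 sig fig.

Break the section into simple shapes (no overlaps), measuring from the bottom-left corner of the bounding box.
Rectangular body: 75 × 85, A = 6 375 mm², y = 42.5 mm, Ī = 3 838 281 mm⁴.
Semicircular cap: semicircle r = 37.5, A = 2 209 mm², y = 100.9 mm, Ī = 217 049 mm⁴.
Centroid: ȳ = ΣA·y / ΣA = 57.53 mm.
Transfer each piece to the horizontal axis through the centroid using Ī + A·d² with d = y − 57.53:
  rectangular body: d = -15.03 mm → contributes +5 278 832 mm⁴
  semicircular cap: d = 43.38 mm → contributes +4 374 492 mm⁴
Total I = 9 653 324 mm⁴.

Ix ≈ 9.7 × 10⁶ mm⁴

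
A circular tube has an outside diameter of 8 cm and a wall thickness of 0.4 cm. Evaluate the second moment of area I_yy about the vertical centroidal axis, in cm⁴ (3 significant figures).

Break the section into simple shapes (no overlaps), measuring from the bottom-left corner of the bounding box.
Outer circle: ⌀8, A = 50.265 cm², x = 4 cm, Ī = 201.06 cm⁴.
Bore (subtracted): ⌀7.2, A = 40.715 cm², x = 4 cm, Ī = 131.92 cm⁴.
By symmetry the centroid is at mid-width, x̄ = 4 cm.
All pieces are centred on the vertical centroidal axis, so I = ΣĪ (holes subtracted) = 69.145 cm⁴.

I_yy ≈ 69.1 cm⁴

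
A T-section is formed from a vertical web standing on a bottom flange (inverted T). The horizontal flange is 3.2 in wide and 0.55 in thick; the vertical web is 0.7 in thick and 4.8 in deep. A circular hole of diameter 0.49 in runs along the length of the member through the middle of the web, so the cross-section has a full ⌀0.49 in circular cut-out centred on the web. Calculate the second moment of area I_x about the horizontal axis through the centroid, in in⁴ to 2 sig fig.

Decompose the section into non-overlapping parts with the origin at the bottom-left of its bounding rectangle.
Flange: 3.2 × 0.55, A = 1.76 in², y = 0.275 in, Ī = 0.04437 in⁴.
Web: 0.7 × 4.8, A = 3.36 in², y = 2.95 in, Ī = 6.451 in⁴.
Hole (subtracted): ⌀0.49, A = 0.1886 in², y = 2.95 in, Ī = 0.00283 in⁴.
Centroid: ȳ = ΣA·y / ΣA = 1.995 in.
Transfer each piece to the horizontal axis through the centroid using Ī + A·d² with d = y − 1.995:
  flange: d = -1.72 in → contributes +5.253 in⁴
  web: d = 0.9547 in → contributes +9.514 in⁴
  hole: d = 0.9547 in → contributes −0.1747 in⁴
Total I = 14.59 in⁴.

I_x ≈ 15 in⁴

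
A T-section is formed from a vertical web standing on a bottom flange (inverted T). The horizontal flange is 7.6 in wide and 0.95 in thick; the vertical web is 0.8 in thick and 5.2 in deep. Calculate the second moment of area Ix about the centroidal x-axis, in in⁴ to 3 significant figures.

Ix ≈ 34.9 in⁴

Decompose the section into non-overlapping parts with the origin at the bottom-left of its bounding rectangle.
Flange: 7.6 × 0.95, A = 7.22 in², y = 0.475 in, Ī = 0.543 in⁴.
Web: 0.8 × 5.2, A = 4.16 in², y = 3.55 in, Ī = 9.3739 in⁴.
Centroid: ȳ = ΣA·y / ΣA = 1.5991 in.
Transfer each piece to the centroidal x-axis using Ī + A·d² with d = y − 1.5991:
  flange: d = -1.1241 in → contributes +9.6658 in⁴
  web: d = 1.9509 in → contributes +25.207 in⁴
Total I = 34.873 in⁴.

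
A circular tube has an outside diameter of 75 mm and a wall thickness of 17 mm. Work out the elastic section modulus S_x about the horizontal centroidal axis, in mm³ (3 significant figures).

Split into non-overlapping primitives; take the origin at the lower-left of the bounding box.
Outer circle: ⌀75, A = 4417.9 mm², y = 37.5 mm, Ī = 1 553 156 mm⁴.
Bore (subtracted): ⌀41, A = 1320.3 mm², y = 37.5 mm, Ī = 138 709 mm⁴.
By symmetry the centroid is at mid-height, ȳ = 37.5 mm.
All pieces are centred on the horizontal centroidal axis, so I = ΣĪ (holes subtracted) = 1 414 446 mm⁴.
Extreme fibre distance c = 37.5 mm; S = I/c = 37 719 mm³.

S_x ≈ 3.77 × 10⁴ mm³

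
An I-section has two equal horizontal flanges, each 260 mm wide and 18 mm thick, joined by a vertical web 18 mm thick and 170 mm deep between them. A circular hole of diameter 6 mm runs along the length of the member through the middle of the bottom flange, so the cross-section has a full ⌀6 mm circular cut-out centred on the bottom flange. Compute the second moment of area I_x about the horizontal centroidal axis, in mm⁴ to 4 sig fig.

Decompose the section into non-overlapping parts with the origin at the bottom-left of its bounding rectangle.
Bottom flange: 260 × 18, A = 4 680 mm², y = 9 mm, Ī = 126 360 mm⁴.
Web: 18 × 170, A = 3 060 mm², y = 103 mm, Ī = 7 369 500 mm⁴.
Top flange: 260 × 18, A = 4 680 mm², y = 197 mm, Ī = 126 360 mm⁴.
Hole (subtracted): ⌀6, A = 28.2743 mm², y = 9 mm, Ī = 63.6173 mm⁴.
Centroid: ȳ = ΣA·y / ΣA = 103.214 mm.
Transfer each piece to the horizontal centroidal axis using Ī + A·d² with d = y − 103.214:
  bottom flange: d = -94.2145 mm → contributes +41 667 764 mm⁴
  web: d = -0.214481 mm → contributes +7 369 641 mm⁴
  top flange: d = 93.7855 mm → contributes +41 290 346 mm⁴
  hole: d = -94.2145 mm → contributes −251 037 mm⁴
Total I = 90 076 714 mm⁴.

I_x ≈ 9.008 × 10⁷ mm⁴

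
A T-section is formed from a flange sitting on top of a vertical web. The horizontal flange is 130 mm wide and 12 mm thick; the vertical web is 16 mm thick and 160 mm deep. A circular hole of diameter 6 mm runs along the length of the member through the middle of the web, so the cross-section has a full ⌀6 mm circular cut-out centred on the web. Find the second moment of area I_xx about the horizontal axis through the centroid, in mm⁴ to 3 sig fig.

Treat the section as a set of non-overlapping primitives; coordinates are from the bounding-box lower-left.
Flange: 130 × 12, A = 1 560 mm², y = 166 mm, Ī = 18 720 mm⁴.
Web: 16 × 160, A = 2 560 mm², y = 80 mm, Ī = 5 461 333 mm⁴.
Hole (subtracted): ⌀6, A = 28.274 mm², y = 80 mm, Ī = 63.617 mm⁴.
Centroid: ȳ = ΣA·y / ΣA = 112.79 mm.
Transfer each piece to the horizontal axis through the centroid using Ī + A·d² with d = y − 112.79:
  flange: d = 53.212 mm → contributes +4 435 866 mm⁴
  web: d = -32.788 mm → contributes +8 213 489 mm⁴
  hole: d = -32.788 mm → contributes −30 460 mm⁴
Total I = 12 618 895 mm⁴.

I_xx ≈ 1.26 × 10⁷ mm⁴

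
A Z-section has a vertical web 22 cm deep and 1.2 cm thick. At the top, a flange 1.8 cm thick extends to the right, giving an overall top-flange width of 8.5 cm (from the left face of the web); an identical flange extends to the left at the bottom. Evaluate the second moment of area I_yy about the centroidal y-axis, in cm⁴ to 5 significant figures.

Split into non-overlapping primitives; take the origin at the lower-left of the bounding box.
Web: 1.2 × 22, A = 26.4 cm², x = 7.9 cm, Ī = 3.168 cm⁴.
Top flange (beyond web): 7.3 × 1.8, A = 13.14 cm², x = 12.15 cm, Ī = 58.35255 cm⁴.
Bottom flange (beyond web): 7.3 × 1.8, A = 13.14 cm², x = 3.65 cm, Ī = 58.35255 cm⁴.
Centroid: x̄ = ΣA·x / ΣA = 7.9 cm.
Transfer each piece to the centroidal y-axis using Ī + A·d² with d = x − 7.9:
  web: d = 0 cm → contributes +3.168 cm⁴
  top flange (beyond web): d = 4.25 cm → contributes +295.6938 cm⁴
  bottom flange (beyond web): d = -4.25 cm → contributes +295.6938 cm⁴
Total I = 594.5556 cm⁴.

I_yy ≈ 594.56 cm⁴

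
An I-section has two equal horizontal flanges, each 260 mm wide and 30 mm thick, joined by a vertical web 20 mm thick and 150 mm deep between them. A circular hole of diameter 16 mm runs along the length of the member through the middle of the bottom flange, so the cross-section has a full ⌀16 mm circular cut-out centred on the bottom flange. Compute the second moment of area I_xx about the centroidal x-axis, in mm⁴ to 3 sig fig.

Break the section into simple shapes (no overlaps), measuring from the bottom-left corner of the bounding box.
Bottom flange: 260 × 30, A = 7 800 mm², y = 15 mm, Ī = 585 000 mm⁴.
Web: 20 × 150, A = 3 000 mm², y = 105 mm, Ī = 5 625 000 mm⁴.
Top flange: 260 × 30, A = 7 800 mm², y = 195 mm, Ī = 585 000 mm⁴.
Hole (subtracted): ⌀16, A = 201.06 mm², y = 15 mm, Ī = 3 217 mm⁴.
Centroid: ȳ = ΣA·y / ΣA = 105.98 mm.
Transfer each piece to the centroidal x-axis using Ī + A·d² with d = y − 105.98:
  bottom flange: d = -90.984 mm → contributes +65 153 396 mm⁴
  web: d = -0.98351 mm → contributes +5 627 902 mm⁴
  top flange: d = 89.016 mm → contributes +62 391 694 mm⁴
  hole: d = -90.984 mm → contributes −1 667 608 mm⁴
Total I = 131 505 384 mm⁴.

I_xx ≈ 1.32 × 10⁸ mm⁴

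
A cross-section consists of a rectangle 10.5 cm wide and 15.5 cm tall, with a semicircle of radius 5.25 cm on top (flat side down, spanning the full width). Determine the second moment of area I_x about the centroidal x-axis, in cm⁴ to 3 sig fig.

Treat the section as a set of non-overlapping primitives; coordinates are from the bounding-box lower-left.
Rectangular body: 10.5 × 15.5, A = 162.75 cm², y = 7.75 cm, Ī = 3258.4 cm⁴.
Semicircular cap: semicircle r = 5.25, A = 43.295 cm², y = 17.728 cm, Ī = 83.381 cm⁴.
Centroid: ȳ = ΣA·y / ΣA = 9.8467 cm.
Transfer each piece to the centroidal x-axis using Ī + A·d² with d = y − 9.8467:
  rectangular body: d = -2.0967 cm → contributes +3973.8 cm⁴
  semicircular cap: d = 7.8815 cm → contributes +2772.8 cm⁴
Total I = 6746.6 cm⁴.

I_x ≈ 6750 cm⁴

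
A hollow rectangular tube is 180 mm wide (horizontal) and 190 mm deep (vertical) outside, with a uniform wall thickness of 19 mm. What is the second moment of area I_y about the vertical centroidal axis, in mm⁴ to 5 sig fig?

Break the section into simple shapes (no overlaps), measuring from the bottom-left corner of the bounding box.
Outer rectangle: 180 × 190, A = 34 200 mm², x = 90 mm, Ī = 92 340 000 mm⁴.
Inner void (subtracted): 142 × 152, A = 21 584 mm², x = 90 mm, Ī = 36 268 315 mm⁴.
By symmetry the centroid is at mid-width, x̄ = 90 mm.
All pieces are centred on the vertical centroidal axis, so I = ΣĪ (holes subtracted) = 56 071 685 mm⁴.

I_y ≈ 5.6072 × 10⁷ mm⁴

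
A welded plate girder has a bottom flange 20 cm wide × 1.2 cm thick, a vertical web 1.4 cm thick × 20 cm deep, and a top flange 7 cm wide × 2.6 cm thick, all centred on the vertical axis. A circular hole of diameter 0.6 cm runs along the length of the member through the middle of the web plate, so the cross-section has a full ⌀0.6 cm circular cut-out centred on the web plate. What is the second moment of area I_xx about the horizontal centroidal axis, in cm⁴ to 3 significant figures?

Break the section into simple shapes (no overlaps), measuring from the bottom-left corner of the bounding box.
Bottom plate: 20 × 1.2, A = 24 cm², y = 0.6 cm, Ī = 2.88 cm⁴.
Web plate: 1.4 × 20, A = 28 cm², y = 11.2 cm, Ī = 933.33 cm⁴.
Top plate: 7 × 2.6, A = 18.2 cm², y = 22.5 cm, Ī = 10.253 cm⁴.
Hole (subtracted): ⌀0.6, A = 0.28274 cm², y = 11.2 cm, Ī = 0.0063617 cm⁴.
Centroid: ȳ = ΣA·y / ΣA = 10.503 cm.
Transfer each piece to the horizontal centroidal axis using Ī + A·d² with d = y − 10.503:
  bottom plate: d = -9.9029 cm → contributes +2356.5 cm⁴
  web plate: d = 0.69711 cm → contributes +946.94 cm⁴
  top plate: d = 11.997 cm → contributes +2629.8 cm⁴
  hole: d = 0.69711 cm → contributes −0.14376 cm⁴
Total I = 5933.1 cm⁴.

I_xx ≈ 5930 cm⁴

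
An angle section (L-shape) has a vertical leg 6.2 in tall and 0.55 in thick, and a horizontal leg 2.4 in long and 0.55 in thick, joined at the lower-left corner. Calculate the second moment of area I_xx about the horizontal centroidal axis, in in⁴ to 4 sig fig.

Decompose the section into non-overlapping parts with the origin at the bottom-left of its bounding rectangle.
Vertical leg: 0.55 × 6.2, A = 3.41 in², y = 3.1 in, Ī = 10.9234 in⁴.
Horizontal leg (remainder): 1.85 × 0.55, A = 1.0175 in², y = 0.275 in, Ī = 0.0256495 in⁴.
Centroid: ȳ = ΣA·y / ΣA = 2.45078 in.
Transfer each piece to the horizontal centroidal axis using Ī + A·d² with d = y − 2.45078:
  vertical leg: d = 0.649224 in → contributes +12.3607 in⁴
  horizontal leg (remainder): d = -2.17578 in → contributes +4.8425 in⁴
Total I = 17.2031 in⁴.

I_xx ≈ 17.20 in⁴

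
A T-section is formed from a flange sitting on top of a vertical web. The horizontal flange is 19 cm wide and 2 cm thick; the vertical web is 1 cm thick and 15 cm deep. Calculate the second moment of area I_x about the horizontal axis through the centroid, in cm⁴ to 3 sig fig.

I_x ≈ 1070 cm⁴

Decompose the section into non-overlapping parts with the origin at the bottom-left of its bounding rectangle.
Flange: 19 × 2, A = 38 cm², y = 16 cm, Ī = 12.667 cm⁴.
Web: 1 × 15, A = 15 cm², y = 7.5 cm, Ī = 281.25 cm⁴.
Centroid: ȳ = ΣA·y / ΣA = 13.594 cm.
Transfer each piece to the horizontal axis through the centroid using Ī + A·d² with d = y − 13.594:
  flange: d = 2.4057 cm → contributes +232.58 cm⁴
  web: d = -6.0943 cm → contributes +838.36 cm⁴
Total I = 1070.9 cm⁴.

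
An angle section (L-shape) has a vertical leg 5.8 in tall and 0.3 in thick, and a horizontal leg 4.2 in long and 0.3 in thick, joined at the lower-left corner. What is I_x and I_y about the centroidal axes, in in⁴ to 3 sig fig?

Treat the section as a set of non-overlapping primitives; coordinates are from the bounding-box lower-left.
Vertical leg: 0.3 × 5.8, A = 1.74 in², y = 2.9 in, Ī = 4.8778 in⁴.
Horizontal leg (remainder): 3.9 × 0.3, A = 1.17 in², y = 0.15 in, Ī = 0.008775 in⁴.
Centroid: ȳ = ΣA·y / ΣA = 1.7943 in.
Transfer each piece to the centroidal x-axis using Ī + A·d² with d = y − 1.7943:
  vertical leg: d = 1.1057 in → contributes +7.005 in⁴
  horizontal leg (remainder): d = -1.6443 in → contributes +3.1722 in⁴
Total I = 10.177 in⁴.
For the y-axis: x̄ = 0.99433 in.
Repeating about the centroidal y-axis gives I_y = 4.5812 in⁴.

I_x ≈ 10.2 in⁴, I_y ≈ 4.58 in⁴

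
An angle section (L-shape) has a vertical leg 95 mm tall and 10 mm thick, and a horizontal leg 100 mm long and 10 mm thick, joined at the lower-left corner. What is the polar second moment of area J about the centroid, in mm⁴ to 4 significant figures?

Break the section into simple shapes (no overlaps), measuring from the bottom-left corner of the bounding box.
Vertical leg: 10 × 95, A = 950 mm², y = 47.5 mm, Ī = 714 479 mm⁴.
Horizontal leg (remainder): 90 × 10, A = 900 mm², y = 5 mm, Ī = 7 500 mm⁴.
Centroid: ȳ = ΣA·y / ΣA = 26.8243 mm.
Transfer each piece to the centroidal x-axis using Ī + A·d² with d = y − 26.8243:
  vertical leg: d = 20.6757 mm → contributes +1 120 589 mm⁴
  horizontal leg (remainder): d = -21.8243 mm → contributes +436 171 mm⁴
Total I = 1 556 760 mm⁴.
For the y-axis: x̄ = 29.3243 mm.
Repeating about the centroidal y-axis gives I_y = 1 770 822 mm⁴.
Polar second moment: J = I_x + I_y = 3 327 582 mm⁴.

J ≈ 3.328 × 10⁶ mm⁴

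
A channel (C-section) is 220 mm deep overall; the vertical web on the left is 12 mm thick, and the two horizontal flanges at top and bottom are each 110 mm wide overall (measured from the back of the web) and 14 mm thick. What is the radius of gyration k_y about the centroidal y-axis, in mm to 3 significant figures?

Treat the section as a set of non-overlapping primitives; coordinates are from the bounding-box lower-left.
Web: 12 × 220, A = 2 640 mm², x = 6 mm, Ī = 31 680 mm⁴.
Top flange (beyond web): 98 × 14, A = 1 372 mm², x = 61 mm, Ī = 1 098 057 mm⁴.
Bottom flange (beyond web): 98 × 14, A = 1 372 mm², x = 61 mm, Ī = 1 098 057 mm⁴.
Centroid: x̄ = ΣA·x / ΣA = 34.031 mm.
Transfer each piece to the centroidal y-axis using Ī + A·d² with d = x − 34.031:
  web: d = -28.031 mm → contributes +2 106 056 mm⁴
  top flange (beyond web): d = 26.969 mm → contributes +2 095 935 mm⁴
  bottom flange (beyond web): d = 26.969 mm → contributes +2 095 935 mm⁴
Total I = 6 297 925 mm⁴.
Radius of gyration: k = √(I/A) = √(6 297 925 / 5 384) = 34.202 mm.

k_y ≈ 34.2 mm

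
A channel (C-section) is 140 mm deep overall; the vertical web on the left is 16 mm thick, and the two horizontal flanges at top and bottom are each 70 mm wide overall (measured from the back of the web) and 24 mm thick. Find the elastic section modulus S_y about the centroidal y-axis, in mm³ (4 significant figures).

Decompose the section into non-overlapping parts with the origin at the bottom-left of its bounding rectangle.
Web: 16 × 140, A = 2 240 mm², x = 8 mm, Ī = 47786.7 mm⁴.
Top flange (beyond web): 54 × 24, A = 1 296 mm², x = 43 mm, Ī = 314 928 mm⁴.
Bottom flange (beyond web): 54 × 24, A = 1 296 mm², x = 43 mm, Ī = 314 928 mm⁴.
Centroid: x̄ = ΣA·x / ΣA = 26.7748 mm.
Transfer each piece to the centroidal y-axis using Ī + A·d² with d = x − 26.7748:
  web: d = -18.7748 mm → contributes +837 374 mm⁴
  top flange (beyond web): d = 16.2252 mm → contributes +656 108 mm⁴
  bottom flange (beyond web): d = 16.2252 mm → contributes +656 108 mm⁴
Total I = 2 149 590 mm⁴.
Extreme fibre distance c = 43.2252 mm; S = I/c = 49730.1 mm³.

S_y ≈ 4.973 × 10⁴ mm³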